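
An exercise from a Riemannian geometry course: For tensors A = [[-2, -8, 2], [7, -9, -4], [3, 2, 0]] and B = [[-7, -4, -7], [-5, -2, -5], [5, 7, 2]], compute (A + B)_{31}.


Tensor addition is component-wise: (A + B)_{ij} = A_{ij} + B_{ij}.
A_{31} = 3
B_{31} = 5
(A + B)_{31} = 3 + 5 = 8

8


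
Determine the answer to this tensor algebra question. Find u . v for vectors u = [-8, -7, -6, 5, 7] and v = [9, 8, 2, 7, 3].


The inner product u . v = sum of u_i * v_i.
Term-by-term: -8 * 9, -7 * 8, -6 * 2, 5 * 7, 7 * 3
Products: -72, -56, -12, 35, 21
Sum = -72 + -56 + -12 + 35 + 21 = -84

-84


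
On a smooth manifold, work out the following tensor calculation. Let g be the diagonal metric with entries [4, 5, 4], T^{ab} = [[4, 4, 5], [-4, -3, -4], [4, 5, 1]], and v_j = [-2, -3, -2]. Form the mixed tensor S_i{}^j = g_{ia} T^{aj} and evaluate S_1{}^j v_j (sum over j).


Step 1: lower the first index. For a diagonal metric, g_{ia} T^{aj} = g_{ii} T^{ij} (no sum on i).
g_{11} = 4
S_1{}^1 = 4 * T^{11} = 4 * 4 = 16
S_1{}^2 = 4 * T^{12} = 4 * 4 = 16
S_1{}^3 = 4 * T^{13} = 4 * 5 = 20
Step 2: contract S_1{}^j with v_j.
S_1{}^1 * v_1 = 16 * -2 = -32
S_1{}^2 * v_2 = 16 * -3 = -48
S_1{}^3 * v_3 = 20 * -2 = -40
Result = -32 + -48 + -40 = -120

-120


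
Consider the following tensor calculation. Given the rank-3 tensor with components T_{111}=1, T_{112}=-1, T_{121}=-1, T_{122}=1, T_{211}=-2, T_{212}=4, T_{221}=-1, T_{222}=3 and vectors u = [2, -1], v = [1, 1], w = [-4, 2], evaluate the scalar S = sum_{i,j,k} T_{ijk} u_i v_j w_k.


S = sum over i,j,k of T_{ijk} u_i v_j w_k. Expanding all 8 terms:
T_{111}*u_1*v_1*w_1 = 1*2*1*-4 = -8  (running total: -8)
T_{112}*u_1*v_1*w_2 = -1*2*1*2 = -4  (running total: -12)
T_{121}*u_1*v_2*w_1 = -1*2*1*-4 = 8  (running total: -4)
T_{122}*u_1*v_2*w_2 = 1*2*1*2 = 4  (running total: 0)
T_{211}*u_2*v_1*w_1 = -2*-1*1*-4 = -8  (running total: -8)
T_{212}*u_2*v_1*w_2 = 4*-1*1*2 = -8  (running total: -16)
T_{221}*u_2*v_2*w_1 = -1*-1*1*-4 = -4  (running total: -20)
T_{222}*u_2*v_2*w_2 = 3*-1*1*2 = -6  (running total: -26)
S = -26

-26


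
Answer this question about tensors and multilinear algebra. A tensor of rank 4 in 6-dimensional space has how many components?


The number of components of a rank-r tensor in d dimensions is d^r.
Here d = 6 and r = 4.
6^4 = 1296

1296


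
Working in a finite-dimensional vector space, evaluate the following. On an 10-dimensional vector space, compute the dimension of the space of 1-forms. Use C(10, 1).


The dimension of the space of p-forms on an n-dimensional space is C(n, p).
n = 10, p = 1
C(10, 1) = 10! / (1! * 9!) = 10

10


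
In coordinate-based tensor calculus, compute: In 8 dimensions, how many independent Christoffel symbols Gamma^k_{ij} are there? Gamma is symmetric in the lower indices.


Christoffel symbols Gamma^k_{ij} are symmetric in i,j, so there are d * d(d+1)/2 independent symbols.
d = 8
d(d+1)/2 = 8 * 9 / 2 = 36
Total = 8 * 36 = 288

288


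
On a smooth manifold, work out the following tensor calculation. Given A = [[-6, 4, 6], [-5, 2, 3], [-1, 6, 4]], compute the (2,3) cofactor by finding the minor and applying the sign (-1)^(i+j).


To find cofactor C_{23}, delete row 2 and column 3.
The resulting 2x2 submatrix is: [[-6, 4], [-1, 6]]
Minor M_{23} = -6*6 - 4*-1
  = -36 - -4 = -32
Sign = (-1)^(2+3) = (-1)^5 = -1
Cofactor C_{23} = -1 * -32 = 32

32


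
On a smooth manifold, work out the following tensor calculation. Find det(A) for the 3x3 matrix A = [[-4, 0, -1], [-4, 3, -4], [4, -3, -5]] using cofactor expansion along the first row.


Expanding along the first row, det(A) = a11*M_11 - a12*M_12 + a13*M_13, where M_1j is the (1,j) minor.
Minor M_11 = 3*-5 - -4*-3 = -27
Minor M_12 = -4*-5 - -4*4 = 36
Minor M_13 = -4*-3 - 3*4 = 0
det = -4*(-27) - 0*(36) + -1*(0)
    = 108 - 0 + 0
    = 108

108


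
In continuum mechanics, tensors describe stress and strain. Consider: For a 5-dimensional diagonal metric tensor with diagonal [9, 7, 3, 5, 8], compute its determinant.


For a diagonal metric, the determinant is the product of diagonal entries.
Diagonal entries: 9, 7, 3, 5, 8
det(g) = 9 * 7 * 3 * 5 * 8 = 7560

7560


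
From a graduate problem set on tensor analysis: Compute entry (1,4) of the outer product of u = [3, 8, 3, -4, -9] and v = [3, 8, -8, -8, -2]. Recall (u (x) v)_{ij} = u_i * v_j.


The outer product entry T_{ij} = u_i * v_j.
We need i=1, j=4.
u_1 = 3, v_4 = -8
T_{1,4} = 3 * -8 = -24

-24


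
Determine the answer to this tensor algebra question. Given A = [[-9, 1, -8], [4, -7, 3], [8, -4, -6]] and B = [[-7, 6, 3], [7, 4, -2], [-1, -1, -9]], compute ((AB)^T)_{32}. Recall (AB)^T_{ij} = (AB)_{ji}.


(AB)^T_{ij} = (AB)_{ji} = sum_k A_{jk} B_{ki}.
For i=3, j=2 we need (AB)_{23}:
A_{21} * B_{13} = 4 * 3 = 12
A_{22} * B_{23} = -7 * -2 = 14
A_{23} * B_{33} = 3 * -9 = -27
Sum = 12 + 14 + -27 = -1

-1


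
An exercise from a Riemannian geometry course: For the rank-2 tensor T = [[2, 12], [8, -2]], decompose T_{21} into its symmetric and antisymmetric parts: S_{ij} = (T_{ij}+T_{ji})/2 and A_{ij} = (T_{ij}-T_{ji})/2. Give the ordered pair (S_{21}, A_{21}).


T_{21} = 8
T_{12} = 12
S_{21} = (8 + 12)/2 = 20/2 = 10
A_{21} = (8 - 12)/2 = -4/2 = -2
Check: S + A = 10 + -2 = 8 = T_{21}.

(10, -2)


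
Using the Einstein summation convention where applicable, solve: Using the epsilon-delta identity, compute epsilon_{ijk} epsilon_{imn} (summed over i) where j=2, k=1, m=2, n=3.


Using the identity: epsilon_{ijk} epsilon_{imn} = delta_{jm} delta_{kn} - delta_{jn} delta_{km}.
delta_{22} = 1
delta_{13} = 0
delta_{23} = 0
delta_{12} = 0
Result = 1 * 0 - 0 * 0 = 0 - 0 = 0

0


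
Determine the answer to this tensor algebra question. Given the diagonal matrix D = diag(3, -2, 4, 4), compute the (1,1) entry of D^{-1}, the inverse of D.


For a diagonal matrix, the inverse has entries (D^{-1})_{ii} = 1/d_{ii}.
The diagonal entries are: d_{11} = 3, d_{22} = -2, d_{33} = 4, d_{44} = 4
We need (D^{-1})_{11} = 1/d_{11} = 1/3 = 1/3

1/3


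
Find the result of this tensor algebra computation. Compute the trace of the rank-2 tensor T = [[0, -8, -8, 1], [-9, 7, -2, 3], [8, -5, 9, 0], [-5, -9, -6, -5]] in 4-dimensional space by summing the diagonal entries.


The contraction (trace) of a rank-2 tensor is the sum of its diagonal elements.
Diagonal entries: A[1,1] = 0, A[2,2] = 7, A[3,3] = 9, A[4,4] = -5
Tr(A) = 0 + 7 + 9 + -5 = 11

11


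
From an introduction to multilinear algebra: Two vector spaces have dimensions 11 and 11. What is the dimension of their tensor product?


The dimension of a tensor product is the product of dimensions.
dim(V) = 11, dim(W) = 11
dim(V (x) W) = 11 * 11 = 121

121


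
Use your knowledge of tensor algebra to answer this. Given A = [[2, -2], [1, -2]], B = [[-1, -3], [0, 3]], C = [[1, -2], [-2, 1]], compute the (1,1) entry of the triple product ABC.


(ABC)_{11} = sum_m (AB)_{1m} C_{m1}. First compute row 1 of AB.
(AB)_{11} = 2*-1 + -2*0 = -2
(AB)_{12} = 2*-3 + -2*3 = -12
Now contract with column 1 of C:
(AB)_{11} * C_{11} = -2 * 1 = -2
(AB)_{12} * C_{21} = -12 * -2 = 24
(ABC)_{11} = -2 + 24 = 22

22


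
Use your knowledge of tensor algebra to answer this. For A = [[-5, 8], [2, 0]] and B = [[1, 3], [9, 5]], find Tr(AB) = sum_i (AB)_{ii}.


Tr(AB) = sum_i (AB)_{ii} where (AB)_{ii} = sum_k A_{ik} B_{ki}.
(AB)_{11} = -5*1 + 8*9 = 67
(AB)_{22} = 2*3 + 0*5 = 6
Tr(AB) = 67 + 6 = 73

73


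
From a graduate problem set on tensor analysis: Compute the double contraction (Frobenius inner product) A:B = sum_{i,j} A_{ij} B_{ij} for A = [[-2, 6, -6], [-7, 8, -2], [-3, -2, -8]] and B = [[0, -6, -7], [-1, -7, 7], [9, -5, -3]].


A:B = sum over all i,j of A_{ij} * B_{ij}.
Row 1: -2*0=0, 6*-6=-36, -6*-7=42 => row sum = 6
Row 2: -7*-1=7, 8*-7=-56, -2*7=-14 => row sum = -63
Row 3: -3*9=-27, -2*-5=10, -8*-3=24 => row sum = 7
Total = 6 + -63 + 7 = -50

-50


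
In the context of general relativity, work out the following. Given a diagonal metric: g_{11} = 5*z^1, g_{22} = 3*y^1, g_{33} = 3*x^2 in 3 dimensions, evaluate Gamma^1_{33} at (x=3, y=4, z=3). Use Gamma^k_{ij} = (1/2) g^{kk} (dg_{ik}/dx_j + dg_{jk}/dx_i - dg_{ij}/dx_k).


For a diagonal metric, Gamma^k_{ij} = (1/2) g^{kk} (dg_{ik}/dx_j + dg_{jk}/dx_i - dg_{ij}/dx_k).
The metric is diagonal, so g_{ab} = 0 for a != b.
At the given point: g_{11} = 15, g_{22} = 12, g_{33} = 27
g^{11} = 1/15
dg_{31}/dx_3 = 0 (off-diagonal)
dg_{31}/dx_3 = 0 (off-diagonal)
dg_{33}/dx_1 = dg_{33}/dx_1 = 18
Numerator = 0 + 0 - 18 = -18
Gamma^1_{33} = -18 / (2 * 15) = -3/5

-3/5


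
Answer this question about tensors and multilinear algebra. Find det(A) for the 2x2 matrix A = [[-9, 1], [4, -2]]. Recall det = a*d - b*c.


For a 2x2 matrix [[a, b], [c, d]], det = a*d - b*c.
a = -9, b = 1, c = 4, d = -2
a*d = -9 * -2 = 18
b*c = 1 * 4 = 4
det = 18 - 4 = 14

14


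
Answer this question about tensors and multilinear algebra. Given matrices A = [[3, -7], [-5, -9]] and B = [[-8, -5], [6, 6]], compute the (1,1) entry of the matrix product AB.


(AB)_{ij} = sum_k A_{ik} B_{kj}.
For i=1, j=1:
A_{11} * B_{11} = 3 * -8 = -24
A_{12} * B_{21} = -7 * 6 = -42
Sum = -24 + -42 = -66

-66


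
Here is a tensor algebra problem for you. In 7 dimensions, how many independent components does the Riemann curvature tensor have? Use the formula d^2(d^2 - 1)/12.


The Riemann tensor in d dimensions has d^2(d^2 - 1)/12 independent components.
d = 7, so d^2 = 49
d^2 - 1 = 48
d^2(d^2 - 1) = 49 * 48 = 2352
Divide by 12: 2352 / 12 = 196

196


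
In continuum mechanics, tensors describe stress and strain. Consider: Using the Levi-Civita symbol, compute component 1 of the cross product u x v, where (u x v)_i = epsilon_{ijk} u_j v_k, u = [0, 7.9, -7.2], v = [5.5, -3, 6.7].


(u x v)_1 = sum_{j,k} epsilon_{1jk} u_j v_k. Only permutations of (1,2,3) contribute; the two non-zero terms are:
eps_{123} u_2 v_3 = 1 * 7.9 * 6.7 = 52.93
eps_{132} u_3 v_2 = -1 * -7.2 * -3 = -21.6
(u x v)_1 = 31.33

31.33


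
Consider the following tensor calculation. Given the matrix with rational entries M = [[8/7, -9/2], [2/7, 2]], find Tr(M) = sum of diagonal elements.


The trace is the sum of diagonal entries.
Diagonal: M[1,1] = 8/7, M[2,2] = 2
Tr(M) = 8/7 + 2
Computing step by step:
After adding M[1,1]: 8/7
After adding M[2,2]: 22/7
Tr(M) = 22/7

22/7


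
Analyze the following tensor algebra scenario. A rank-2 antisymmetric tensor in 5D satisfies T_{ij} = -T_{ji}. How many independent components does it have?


An antisymmetric rank-2 tensor satisfies A_{ij} = -A_{ji}, so diagonal entries are zero.
The independent components are the upper-triangular entries: C(n, 2) = n(n-1)/2.
n = 5
C(5, 2) = 5 * 4 / 2 = 20 / 2 = 10

10


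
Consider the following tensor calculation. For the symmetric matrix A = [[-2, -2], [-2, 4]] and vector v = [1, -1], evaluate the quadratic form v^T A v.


First compute Av:
(Av)_1 = -2*1 + -2*-1 = 0
(Av)_2 = -2*1 + 4*-1 = -6
Av = [0, -6]
Then v^T (Av) = 1*0 + -1*-6
= 0 + 6 = 6

6


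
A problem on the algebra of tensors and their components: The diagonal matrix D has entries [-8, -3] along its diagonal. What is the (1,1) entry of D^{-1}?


For a diagonal matrix, the inverse has entries (D^{-1})_{ii} = 1/d_{ii}.
The diagonal entries are: d_{11} = -8, d_{22} = -3
We need (D^{-1})_{11} = 1/d_{11} = 1/-8 = -1/8

-1/8


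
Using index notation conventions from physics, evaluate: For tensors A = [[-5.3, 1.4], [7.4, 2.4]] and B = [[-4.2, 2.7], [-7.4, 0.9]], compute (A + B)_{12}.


Tensor addition is component-wise: (A + B)_{ij} = A_{ij} + B_{ij}.
A_{12} = 1.4
B_{12} = 2.7
(A + B)_{12} = 1.4 + 2.7 = 4.1

4.1


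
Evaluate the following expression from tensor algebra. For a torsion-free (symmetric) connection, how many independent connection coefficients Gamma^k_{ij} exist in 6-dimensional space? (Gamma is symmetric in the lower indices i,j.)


Christoffel symbols Gamma^k_{ij} are symmetric in i,j, so there are d * d(d+1)/2 independent symbols.
d = 6
d(d+1)/2 = 6 * 7 / 2 = 21
Total = 6 * 21 = 126

126


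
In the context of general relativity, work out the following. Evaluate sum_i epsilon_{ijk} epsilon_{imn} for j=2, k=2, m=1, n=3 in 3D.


Using the identity: epsilon_{ijk} epsilon_{imn} = delta_{jm} delta_{kn} - delta_{jn} delta_{km}.
delta_{21} = 0
delta_{23} = 0
delta_{23} = 0
delta_{21} = 0
Result = 0 * 0 - 0 * 0 = 0 - 0 = 0

0


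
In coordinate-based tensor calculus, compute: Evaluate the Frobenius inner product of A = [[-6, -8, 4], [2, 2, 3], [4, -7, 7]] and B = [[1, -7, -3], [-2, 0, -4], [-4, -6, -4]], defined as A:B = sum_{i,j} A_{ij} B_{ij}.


A:B = sum over all i,j of A_{ij} * B_{ij}.
Row 1: -6*1=-6, -8*-7=56, 4*-3=-12 => row sum = 38
Row 2: 2*-2=-4, 2*0=0, 3*-4=-12 => row sum = -16
Row 3: 4*-4=-16, -7*-6=42, 7*-4=-28 => row sum = -2
Total = 38 + -16 + -2 = 20

20


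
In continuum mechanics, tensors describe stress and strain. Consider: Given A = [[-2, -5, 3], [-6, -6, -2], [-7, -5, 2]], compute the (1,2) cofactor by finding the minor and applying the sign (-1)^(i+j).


To find cofactor C_{12}, delete row 1 and column 2.
The resulting 2x2 submatrix is: [[-6, -2], [-7, 2]]
Minor M_{12} = -6*2 - -2*-7
  = -12 - 14 = -26
Sign = (-1)^(1+2) = (-1)^3 = -1
Cofactor C_{12} = -1 * -26 = 26

26


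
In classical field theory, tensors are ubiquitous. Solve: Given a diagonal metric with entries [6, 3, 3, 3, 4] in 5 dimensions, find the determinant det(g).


For a diagonal metric, the determinant is the product of diagonal entries.
Diagonal entries: 6, 3, 3, 3, 4
det(g) = 6 * 3 * 3 * 3 * 4 = 648

648


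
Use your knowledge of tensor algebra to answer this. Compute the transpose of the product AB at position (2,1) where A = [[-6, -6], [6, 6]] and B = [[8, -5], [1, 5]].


(AB)^T_{ij} = (AB)_{ji} = sum_k A_{jk} B_{ki}.
For i=2, j=1 we need (AB)_{12}:
A_{11} * B_{12} = -6 * -5 = 30
A_{12} * B_{22} = -6 * 5 = -30
Sum = 30 + -30 = 0

0


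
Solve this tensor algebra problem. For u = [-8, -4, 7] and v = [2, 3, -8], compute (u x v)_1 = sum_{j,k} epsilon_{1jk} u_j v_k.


(u x v)_1 = sum_{j,k} epsilon_{1jk} u_j v_k. Only permutations of (1,2,3) contribute; the two non-zero terms are:
eps_{123} u_2 v_3 = 1 * -4 * -8 = 32
eps_{132} u_3 v_2 = -1 * 7 * 3 = -21
(u x v)_1 = 11

11


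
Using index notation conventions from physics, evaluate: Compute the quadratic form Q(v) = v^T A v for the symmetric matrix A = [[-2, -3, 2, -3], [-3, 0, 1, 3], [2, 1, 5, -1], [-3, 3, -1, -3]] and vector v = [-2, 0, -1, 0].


First compute Av:
(Av)_1 = -2*-2 + -3*0 + 2*-1 + -3*0 = 2
(Av)_2 = -3*-2 + 0*0 + 1*-1 + 3*0 = 5
(Av)_3 = 2*-2 + 1*0 + 5*-1 + -1*0 = -9
(Av)_4 = -3*-2 + 3*0 + -1*-1 + -3*0 = 7
Av = [2, 5, -9, 7]
Then v^T (Av) = -2*2 + 0*5 + -1*-9 + 0*7
= -4 + 0 + 9 + 0 = 5

5


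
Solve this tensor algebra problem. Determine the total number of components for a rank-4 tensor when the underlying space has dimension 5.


The number of components of a rank-r tensor in d dimensions is d^r.
Here d = 5 and r = 4.
5^4 = 625

625


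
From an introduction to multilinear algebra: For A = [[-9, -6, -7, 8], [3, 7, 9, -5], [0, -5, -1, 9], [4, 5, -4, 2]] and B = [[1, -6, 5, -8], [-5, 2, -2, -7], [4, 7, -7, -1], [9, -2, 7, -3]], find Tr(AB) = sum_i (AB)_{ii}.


Tr(AB) = sum_i (AB)_{ii} where (AB)_{ii} = sum_k A_{ik} B_{ki}.
(AB)_{11} = -9*1 + -6*-5 + -7*4 + 8*9 = 65
(AB)_{22} = 3*-6 + 7*2 + 9*7 + -5*-2 = 69
(AB)_{33} = 0*5 + -5*-2 + -1*-7 + 9*7 = 80
(AB)_{44} = 4*-8 + 5*-7 + -4*-1 + 2*-3 = -69
Tr(AB) = 65 + 69 + 80 + -69 = 145

145


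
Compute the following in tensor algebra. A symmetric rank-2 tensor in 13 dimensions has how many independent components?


A symmetric rank-2 tensor in d dimensions has d(d+1)/2 independent components.
d = 13
d(d+1)/2 = 13 * 14 / 2 = 182 / 2 = 91

91


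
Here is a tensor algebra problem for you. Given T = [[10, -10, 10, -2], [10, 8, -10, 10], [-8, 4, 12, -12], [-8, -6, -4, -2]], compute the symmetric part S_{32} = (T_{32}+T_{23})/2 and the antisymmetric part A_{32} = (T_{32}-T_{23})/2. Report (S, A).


T_{32} = 4
T_{23} = -10
S_{32} = (4 + -10)/2 = -6/2 = -3
A_{32} = (4 - -10)/2 = 14/2 = 7
Check: S + A = -3 + 7 = 4 = T_{32}.

(-3, 7)


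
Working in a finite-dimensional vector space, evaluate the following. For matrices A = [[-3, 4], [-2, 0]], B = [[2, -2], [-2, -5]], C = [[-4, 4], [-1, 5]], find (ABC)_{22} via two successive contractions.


(ABC)_{22} = sum_m (AB)_{2m} C_{m2}. First compute row 2 of AB.
(AB)_{21} = -2*2 + 0*-2 = -4
(AB)_{22} = -2*-2 + 0*-5 = 4
Now contract with column 2 of C:
(AB)_{21} * C_{12} = -4 * 4 = -16
(AB)_{22} * C_{22} = 4 * 5 = 20
(ABC)_{22} = -16 + 20 = 4

4


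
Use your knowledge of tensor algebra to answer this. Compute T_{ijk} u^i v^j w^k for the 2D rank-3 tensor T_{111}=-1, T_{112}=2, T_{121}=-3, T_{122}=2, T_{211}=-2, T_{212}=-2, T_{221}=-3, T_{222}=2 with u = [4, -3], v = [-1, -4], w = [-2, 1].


S = sum over i,j,k of T_{ijk} u_i v_j w_k. Expanding all 8 terms:
T_{111}*u_1*v_1*w_1 = -1*4*-1*-2 = -8  (running total: -8)
T_{112}*u_1*v_1*w_2 = 2*4*-1*1 = -8  (running total: -16)
T_{121}*u_1*v_2*w_1 = -3*4*-4*-2 = -96  (running total: -112)
T_{122}*u_1*v_2*w_2 = 2*4*-4*1 = -32  (running total: -144)
T_{211}*u_2*v_1*w_1 = -2*-3*-1*-2 = 12  (running total: -132)
T_{212}*u_2*v_1*w_2 = -2*-3*-1*1 = -6  (running total: -138)
T_{221}*u_2*v_2*w_1 = -3*-3*-4*-2 = 72  (running total: -66)
T_{222}*u_2*v_2*w_2 = 2*-3*-4*1 = 24  (running total: -42)
S = -42

-42


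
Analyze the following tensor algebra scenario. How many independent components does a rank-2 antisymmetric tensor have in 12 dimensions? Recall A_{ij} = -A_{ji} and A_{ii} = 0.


An antisymmetric rank-2 tensor satisfies A_{ij} = -A_{ji}, so diagonal entries are zero.
The independent components are the upper-triangular entries: C(n, 2) = n(n-1)/2.
n = 12
C(12, 2) = 12 * 11 / 2 = 132 / 2 = 66

66


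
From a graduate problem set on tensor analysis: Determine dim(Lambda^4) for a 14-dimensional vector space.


The dimension of the space of p-forms on an n-dimensional space is C(n, p).
n = 14, p = 4
C(14, 4) = 14! / (4! * 10!) = 1001

1001


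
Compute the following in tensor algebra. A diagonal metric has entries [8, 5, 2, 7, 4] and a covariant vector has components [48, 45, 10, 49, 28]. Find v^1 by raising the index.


To raise an index with a diagonal metric: v^i = v_i / g_{ii}.
For index 1: v_1 = 48, g_{11} = 8
v^1 = 48 / 8 = 6

6


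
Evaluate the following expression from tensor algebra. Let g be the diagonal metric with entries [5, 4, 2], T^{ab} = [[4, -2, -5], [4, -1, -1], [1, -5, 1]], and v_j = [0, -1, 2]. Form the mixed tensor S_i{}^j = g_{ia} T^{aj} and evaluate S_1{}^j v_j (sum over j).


Step 1: lower the first index. For a diagonal metric, g_{ia} T^{aj} = g_{ii} T^{ij} (no sum on i).
g_{11} = 5
S_1{}^1 = 5 * T^{11} = 5 * 4 = 20
S_1{}^2 = 5 * T^{12} = 5 * -2 = -10
S_1{}^3 = 5 * T^{13} = 5 * -5 = -25
Step 2: contract S_1{}^j with v_j.
S_1{}^1 * v_1 = 20 * 0 = 0
S_1{}^2 * v_2 = -10 * -1 = 10
S_1{}^3 * v_3 = -25 * 2 = -50
Result = 0 + 10 + -50 = -40

-40


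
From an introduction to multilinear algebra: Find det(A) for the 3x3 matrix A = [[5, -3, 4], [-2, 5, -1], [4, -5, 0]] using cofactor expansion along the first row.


Expanding along the first row, det(A) = a11*M_11 - a12*M_12 + a13*M_13, where M_1j is the (1,j) minor.
Minor M_11 = 5*0 - -1*-5 = -5
Minor M_12 = -2*0 - -1*4 = 4
Minor M_13 = -2*-5 - 5*4 = -10
det = 5*(-5) - -3*(4) + 4*(-10)
    = -25 - -12 + -40
    = -53

-53


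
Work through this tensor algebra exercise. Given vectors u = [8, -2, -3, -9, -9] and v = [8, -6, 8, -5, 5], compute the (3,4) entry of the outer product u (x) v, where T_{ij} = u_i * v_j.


The outer product entry T_{ij} = u_i * v_j.
We need i=3, j=4.
u_3 = -3, v_4 = -5
T_{3,4} = -3 * -5 = 15

15


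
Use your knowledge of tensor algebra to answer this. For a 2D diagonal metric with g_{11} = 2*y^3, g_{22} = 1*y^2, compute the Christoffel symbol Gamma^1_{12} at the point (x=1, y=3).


For a diagonal metric, Gamma^k_{ij} = (1/2) g^{kk} (dg_{ik}/dx_j + dg_{jk}/dx_i - dg_{ij}/dx_k).
The metric is diagonal, so g_{ab} = 0 for a != b.
At the given point: g_{11} = 54, g_{22} = 9
g^{11} = 1/54
dg_{11}/dx_2 = dg_{11}/dx_2 = 54
dg_{21}/dx_1 = 0 (off-diagonal)
dg_{12}/dx_1 = 0 (off-diagonal)
Numerator = 54 + 0 - 0 = 54
Gamma^1_{12} = 54 / (2 * 54) = 1/2

1/2


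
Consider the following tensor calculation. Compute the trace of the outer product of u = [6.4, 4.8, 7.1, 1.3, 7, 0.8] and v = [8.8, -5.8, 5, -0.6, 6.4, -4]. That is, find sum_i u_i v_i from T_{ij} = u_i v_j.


The outer product gives T_{ij} = u_i v_j.
The trace (contraction) is Tr(T) = sum_i T_{ii} = sum_i u_i v_i.
Diagonal entries:
T_{11} = u_1 * v_1 = 6.4 * 8.8 = 56.32
T_{22} = u_2 * v_2 = 4.8 * -5.8 = -27.84
T_{33} = u_3 * v_3 = 7.1 * 5 = 35.5
T_{44} = u_4 * v_4 = 1.3 * -0.6 = -0.78
T_{55} = u_5 * v_5 = 7 * 6.4 = 44.8
T_{66} = u_6 * v_6 = 0.8 * -4 = -3.2
Tr(T) = 56.32 + -27.84 + 35.5 + -0.78 + 44.8 + -3.2 = 104.8

104.8


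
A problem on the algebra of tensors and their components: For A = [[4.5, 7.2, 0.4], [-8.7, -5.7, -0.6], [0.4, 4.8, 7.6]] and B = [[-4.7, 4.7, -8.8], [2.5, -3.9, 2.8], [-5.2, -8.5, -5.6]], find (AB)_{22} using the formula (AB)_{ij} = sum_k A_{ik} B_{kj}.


(AB)_{ij} = sum_k A_{ik} B_{kj}.
For i=2, j=2:
A_{21} * B_{12} = -8.7 * 4.7 = -40.89
A_{22} * B_{22} = -5.7 * -3.9 = 22.23
A_{23} * B_{32} = -0.6 * -8.5 = 5.1
Sum = -40.89 + 22.23 + 5.1 = -13.56

-13.56


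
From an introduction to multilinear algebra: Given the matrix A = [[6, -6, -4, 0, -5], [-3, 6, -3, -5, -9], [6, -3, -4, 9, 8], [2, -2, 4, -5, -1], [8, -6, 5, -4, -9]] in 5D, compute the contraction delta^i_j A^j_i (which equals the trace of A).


The contraction (trace) of a rank-2 tensor is the sum of its diagonal elements.
Diagonal entries: A[1,1] = 6, A[2,2] = 6, A[3,3] = -4, A[4,4] = -5, A[5,5] = -9
Tr(A) = 6 + 6 + -4 + -5 + -9 = -6

-6


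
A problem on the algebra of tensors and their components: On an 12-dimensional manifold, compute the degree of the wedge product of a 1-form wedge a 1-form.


The degree of a wedge product is the sum of the degrees of the individual forms.
Degrees: 1, 1
Total degree = 1 + 1 = 2

2


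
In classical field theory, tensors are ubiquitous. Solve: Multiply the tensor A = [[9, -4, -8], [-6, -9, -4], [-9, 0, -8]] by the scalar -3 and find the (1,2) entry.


Scalar multiplication: (cA)_{ij} = c * A_{ij}.
c = -3
A_{12} = -4
(cA)_{12} = -3 * -4 = 12

12


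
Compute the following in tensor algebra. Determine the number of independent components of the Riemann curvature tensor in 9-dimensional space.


The Riemann tensor in d dimensions has d^2(d^2 - 1)/12 independent components.
d = 9, so d^2 = 81
d^2 - 1 = 80
d^2(d^2 - 1) = 81 * 80 = 6480
Divide by 12: 6480 / 12 = 540

540


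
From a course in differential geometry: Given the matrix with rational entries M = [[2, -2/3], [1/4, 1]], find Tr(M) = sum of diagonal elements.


The trace is the sum of diagonal entries.
Diagonal: M[1,1] = 2, M[2,2] = 1
Tr(M) = 2 + 1
Computing step by step:
After adding M[1,1]: 2
After adding M[2,2]: 3
Tr(M) = 3

3


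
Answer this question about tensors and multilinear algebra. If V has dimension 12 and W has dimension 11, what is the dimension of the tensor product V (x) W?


The dimension of a tensor product is the product of dimensions.
dim(V) = 12, dim(W) = 11
dim(V (x) W) = 12 * 11 = 132

132


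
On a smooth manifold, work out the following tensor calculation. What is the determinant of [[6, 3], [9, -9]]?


For a 2x2 matrix [[a, b], [c, d]], det = a*d - b*c.
a = 6, b = 3, c = 9, d = -9
a*d = 6 * -9 = -54
b*c = 3 * 9 = 27
det = -54 - 27 = -81

-81


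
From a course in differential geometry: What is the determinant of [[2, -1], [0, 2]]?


For a 2x2 matrix [[a, b], [c, d]], det = a*d - b*c.
a = 2, b = -1, c = 0, d = 2
a*d = 2 * 2 = 4
b*c = -1 * 0 = 0
det = 4 - 0 = 4

4


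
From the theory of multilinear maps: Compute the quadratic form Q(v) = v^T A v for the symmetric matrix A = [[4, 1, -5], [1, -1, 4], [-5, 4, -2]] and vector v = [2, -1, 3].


First compute Av:
(Av)_1 = 4*2 + 1*-1 + -5*3 = -8
(Av)_2 = 1*2 + -1*-1 + 4*3 = 15
(Av)_3 = -5*2 + 4*-1 + -2*3 = -20
Av = [-8, 15, -20]
Then v^T (Av) = 2*-8 + -1*15 + 3*-20
= -16 + -15 + -60 = -91

-91


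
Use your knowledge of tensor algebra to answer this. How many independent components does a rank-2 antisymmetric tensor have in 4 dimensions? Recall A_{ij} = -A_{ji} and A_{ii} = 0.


An antisymmetric rank-2 tensor satisfies A_{ij} = -A_{ji}, so diagonal entries are zero.
The independent components are the upper-triangular entries: C(n, 2) = n(n-1)/2.
n = 4
C(4, 2) = 4 * 3 / 2 = 12 / 2 = 6

6


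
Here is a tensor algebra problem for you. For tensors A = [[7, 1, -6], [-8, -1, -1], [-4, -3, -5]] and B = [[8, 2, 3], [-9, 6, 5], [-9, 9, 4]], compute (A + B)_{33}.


Tensor addition is component-wise: (A + B)_{ij} = A_{ij} + B_{ij}.
A_{33} = -5
B_{33} = 4
(A + B)_{33} = -5 + 4 = -1

-1


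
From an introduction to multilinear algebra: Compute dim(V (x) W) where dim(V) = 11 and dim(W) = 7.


The dimension of a tensor product is the product of dimensions.
dim(V) = 11, dim(W) = 7
dim(V (x) W) = 11 * 7 = 77

77


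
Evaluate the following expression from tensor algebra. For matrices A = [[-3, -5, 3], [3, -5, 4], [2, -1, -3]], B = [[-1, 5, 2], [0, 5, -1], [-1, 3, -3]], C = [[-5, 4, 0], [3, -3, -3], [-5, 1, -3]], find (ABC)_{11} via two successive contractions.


(ABC)_{11} = sum_m (AB)_{1m} C_{m1}. First compute row 1 of AB.
(AB)_{11} = -3*-1 + -5*0 + 3*-1 = 0
(AB)_{12} = -3*5 + -5*5 + 3*3 = -31
(AB)_{13} = -3*2 + -5*-1 + 3*-3 = -10
Now contract with column 1 of C:
(AB)_{11} * C_{11} = 0 * -5 = 0
(AB)_{12} * C_{21} = -31 * 3 = -93
(AB)_{13} * C_{31} = -10 * -5 = 50
(ABC)_{11} = 0 + -93 + 50 = -43

-43


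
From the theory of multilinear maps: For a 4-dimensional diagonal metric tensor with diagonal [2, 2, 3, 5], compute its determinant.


For a diagonal metric, the determinant is the product of diagonal entries.
Diagonal entries: 2, 2, 3, 5
det(g) = 2 * 2 * 3 * 5 = 60

60


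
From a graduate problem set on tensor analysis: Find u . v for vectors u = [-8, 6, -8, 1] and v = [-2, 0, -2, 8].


The inner product u . v = sum of u_i * v_i.
Term-by-term: -8 * -2, 6 * 0, -8 * -2, 1 * 8
Products: 16, 0, 16, 8
Sum = 16 + 0 + 16 + 8 = 40

40


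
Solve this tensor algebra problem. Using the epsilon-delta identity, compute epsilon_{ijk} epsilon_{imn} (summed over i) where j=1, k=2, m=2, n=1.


Using the identity: epsilon_{ijk} epsilon_{imn} = delta_{jm} delta_{kn} - delta_{jn} delta_{km}.
delta_{12} = 0
delta_{21} = 0
delta_{11} = 1
delta_{22} = 1
Result = 0 * 0 - 1 * 1 = 0 - 1 = -1

-1


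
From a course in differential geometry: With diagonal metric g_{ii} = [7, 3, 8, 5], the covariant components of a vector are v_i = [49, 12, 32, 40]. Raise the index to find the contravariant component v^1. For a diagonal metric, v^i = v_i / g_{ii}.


To raise an index with a diagonal metric: v^i = v_i / g_{ii}.
For index 1: v_1 = 49, g_{11} = 7
v^1 = 49 / 7 = 7

7


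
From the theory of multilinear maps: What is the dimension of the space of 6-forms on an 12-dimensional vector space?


The dimension of the space of p-forms on an n-dimensional space is C(n, p).
n = 12, p = 6
C(12, 6) = 12! / (6! * 6!) = 924

924


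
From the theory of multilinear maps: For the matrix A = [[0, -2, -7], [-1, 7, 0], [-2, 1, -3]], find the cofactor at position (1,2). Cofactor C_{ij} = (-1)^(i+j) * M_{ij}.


To find cofactor C_{12}, delete row 1 and column 2.
The resulting 2x2 submatrix is: [[-1, 0], [-2, -3]]
Minor M_{12} = -1*-3 - 0*-2
  = 3 - 0 = 3
Sign = (-1)^(1+2) = (-1)^3 = -1
Cofactor C_{12} = -1 * 3 = -3

-3


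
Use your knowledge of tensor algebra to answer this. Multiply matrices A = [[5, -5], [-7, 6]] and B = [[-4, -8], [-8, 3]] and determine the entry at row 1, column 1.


(AB)_{ij} = sum_k A_{ik} B_{kj}.
For i=1, j=1:
A_{11} * B_{11} = 5 * -4 = -20
A_{12} * B_{21} = -5 * -8 = 40
Sum = -20 + 40 = 20

20


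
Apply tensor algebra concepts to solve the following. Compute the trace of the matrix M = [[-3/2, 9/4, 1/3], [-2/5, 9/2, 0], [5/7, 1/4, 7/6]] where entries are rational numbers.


The trace is the sum of diagonal entries.
Diagonal: M[1,1] = -3/2, M[2,2] = 9/2, M[3,3] = 7/6
Tr(M) = -3/2 + 9/2 + 7/6
Computing step by step:
After adding M[1,1]: -3/2
After adding M[2,2]: 3
After adding M[3,3]: 25/6
Tr(M) = 25/6

25/6


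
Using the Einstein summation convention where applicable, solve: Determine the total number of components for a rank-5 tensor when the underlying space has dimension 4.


The number of components of a rank-r tensor in d dimensions is d^r.
Here d = 4 and r = 5.
4^5 = 1024

1024


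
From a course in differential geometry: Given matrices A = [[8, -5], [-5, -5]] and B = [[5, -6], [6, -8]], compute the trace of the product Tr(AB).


Tr(AB) = sum_i (AB)_{ii} where (AB)_{ii} = sum_k A_{ik} B_{ki}.
(AB)_{11} = 8*5 + -5*6 = 10
(AB)_{22} = -5*-6 + -5*-8 = 70
Tr(AB) = 10 + 70 = 80

80


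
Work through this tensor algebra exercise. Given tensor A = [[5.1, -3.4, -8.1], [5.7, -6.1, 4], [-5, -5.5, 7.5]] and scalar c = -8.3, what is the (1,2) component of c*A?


Scalar multiplication: (cA)_{ij} = c * A_{ij}.
c = -8.3
A_{12} = -3.4
(cA)_{12} = -8.3 * -3.4 = 28.22

28.22


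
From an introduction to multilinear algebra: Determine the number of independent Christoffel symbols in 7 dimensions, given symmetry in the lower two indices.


Christoffel symbols Gamma^k_{ij} are symmetric in i,j, so there are d * d(d+1)/2 independent symbols.
d = 7
d(d+1)/2 = 7 * 8 / 2 = 28
Total = 7 * 28 = 196

196


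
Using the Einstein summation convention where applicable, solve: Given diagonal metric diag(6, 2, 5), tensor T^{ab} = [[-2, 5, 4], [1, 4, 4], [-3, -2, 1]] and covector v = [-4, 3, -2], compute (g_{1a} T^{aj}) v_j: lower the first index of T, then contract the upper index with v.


Step 1: lower the first index. For a diagonal metric, g_{ia} T^{aj} = g_{ii} T^{ij} (no sum on i).
g_{11} = 6
S_1{}^1 = 6 * T^{11} = 6 * -2 = -12
S_1{}^2 = 6 * T^{12} = 6 * 5 = 30
S_1{}^3 = 6 * T^{13} = 6 * 4 = 24
Step 2: contract S_1{}^j with v_j.
S_1{}^1 * v_1 = -12 * -4 = 48
S_1{}^2 * v_2 = 30 * 3 = 90
S_1{}^3 * v_3 = 24 * -2 = -48
Result = 48 + 90 + -48 = 90

90


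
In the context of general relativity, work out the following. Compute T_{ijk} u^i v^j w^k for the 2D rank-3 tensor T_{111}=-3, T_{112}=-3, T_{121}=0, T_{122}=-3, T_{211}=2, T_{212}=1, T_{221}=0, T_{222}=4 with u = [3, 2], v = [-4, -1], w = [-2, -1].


S = sum over i,j,k of T_{ijk} u_i v_j w_k. Expanding all 8 terms:
T_{111}*u_1*v_1*w_1 = -3*3*-4*-2 = -72  (running total: -72)
T_{112}*u_1*v_1*w_2 = -3*3*-4*-1 = -36  (running total: -108)
T_{121}*u_1*v_2*w_1 = 0*3*-1*-2 = 0  (running total: -108)
T_{122}*u_1*v_2*w_2 = -3*3*-1*-1 = -9  (running total: -117)
T_{211}*u_2*v_1*w_1 = 2*2*-4*-2 = 32  (running total: -85)
T_{212}*u_2*v_1*w_2 = 1*2*-4*-1 = 8  (running total: -77)
T_{221}*u_2*v_2*w_1 = 0*2*-1*-2 = 0  (running total: -77)
T_{222}*u_2*v_2*w_2 = 4*2*-1*-1 = 8  (running total: -69)
S = -69

-69


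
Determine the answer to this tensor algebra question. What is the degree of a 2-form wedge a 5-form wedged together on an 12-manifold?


The degree of a wedge product is the sum of the degrees of the individual forms.
Degrees: 2, 5
Total degree = 2 + 5 = 7

7


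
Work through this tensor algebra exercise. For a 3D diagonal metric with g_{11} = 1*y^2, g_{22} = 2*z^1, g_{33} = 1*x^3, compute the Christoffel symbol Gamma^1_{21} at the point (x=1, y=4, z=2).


For a diagonal metric, Gamma^k_{ij} = (1/2) g^{kk} (dg_{ik}/dx_j + dg_{jk}/dx_i - dg_{ij}/dx_k).
The metric is diagonal, so g_{ab} = 0 for a != b.
At the given point: g_{11} = 16, g_{22} = 4, g_{33} = 1
g^{11} = 1/16
dg_{21}/dx_1 = 0 (off-diagonal)
dg_{11}/dx_2 = dg_{11}/dx_2 = 8
dg_{21}/dx_1 = 0 (off-diagonal)
Numerator = 0 + 8 - 0 = 8
Gamma^1_{21} = 8 / (2 * 16) = 1/4

1/4


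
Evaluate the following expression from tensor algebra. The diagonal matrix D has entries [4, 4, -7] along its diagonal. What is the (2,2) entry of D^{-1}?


For a diagonal matrix, the inverse has entries (D^{-1})_{ii} = 1/d_{ii}.
The diagonal entries are: d_{11} = 4, d_{22} = 4, d_{33} = -7
We need (D^{-1})_{22} = 1/d_{22} = 1/4 = 1/4

1/4


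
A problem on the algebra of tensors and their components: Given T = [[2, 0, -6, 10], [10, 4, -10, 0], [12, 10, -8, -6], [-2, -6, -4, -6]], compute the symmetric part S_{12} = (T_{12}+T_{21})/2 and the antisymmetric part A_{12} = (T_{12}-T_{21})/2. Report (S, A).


T_{12} = 0
T_{21} = 10
S_{12} = (0 + 10)/2 = 10/2 = 5
A_{12} = (0 - 10)/2 = -10/2 = -5
Check: S + A = 5 + -5 = 0 = T_{12}.

(5, -5)


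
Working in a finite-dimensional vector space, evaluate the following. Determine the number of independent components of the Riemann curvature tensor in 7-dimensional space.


The Riemann tensor in d dimensions has d^2(d^2 - 1)/12 independent components.
d = 7, so d^2 = 49
d^2 - 1 = 48
d^2(d^2 - 1) = 49 * 48 = 2352
Divide by 12: 2352 / 12 = 196

196


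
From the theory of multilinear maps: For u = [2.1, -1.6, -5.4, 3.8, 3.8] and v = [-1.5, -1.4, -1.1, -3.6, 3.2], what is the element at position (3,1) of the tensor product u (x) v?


The outer product entry T_{ij} = u_i * v_j.
We need i=3, j=1.
u_3 = -5.4, v_1 = -1.5
T_{3,1} = -5.4 * -1.5 = 8.1

8.1


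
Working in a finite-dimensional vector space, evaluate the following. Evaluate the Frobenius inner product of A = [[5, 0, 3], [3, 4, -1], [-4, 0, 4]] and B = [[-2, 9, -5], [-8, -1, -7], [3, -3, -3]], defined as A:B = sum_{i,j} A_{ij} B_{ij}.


A:B = sum over all i,j of A_{ij} * B_{ij}.
Row 1: 5*-2=-10, 0*9=0, 3*-5=-15 => row sum = -25
Row 2: 3*-8=-24, 4*-1=-4, -1*-7=7 => row sum = -21
Row 3: -4*3=-12, 0*-3=0, 4*-3=-12 => row sum = -24
Total = -25 + -21 + -24 = -70

-70


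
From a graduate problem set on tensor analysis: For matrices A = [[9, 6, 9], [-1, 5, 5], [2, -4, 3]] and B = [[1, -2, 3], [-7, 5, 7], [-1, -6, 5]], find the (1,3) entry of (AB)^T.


(AB)^T_{ij} = (AB)_{ji} = sum_k A_{jk} B_{ki}.
For i=1, j=3 we need (AB)_{31}:
A_{31} * B_{11} = 2 * 1 = 2
A_{32} * B_{21} = -4 * -7 = 28
A_{33} * B_{31} = 3 * -1 = -3
Sum = 2 + 28 + -3 = 27

27


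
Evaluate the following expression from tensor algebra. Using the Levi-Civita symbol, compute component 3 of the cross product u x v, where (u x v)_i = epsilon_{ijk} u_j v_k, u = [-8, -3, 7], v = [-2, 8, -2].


(u x v)_3 = sum_{j,k} epsilon_{3jk} u_j v_k. Only permutations of (1,2,3) contribute; the two non-zero terms are:
eps_{312} u_1 v_2 = 1 * -8 * 8 = -64
eps_{321} u_2 v_1 = -1 * -3 * -2 = -6
(u x v)_3 = -70

-70


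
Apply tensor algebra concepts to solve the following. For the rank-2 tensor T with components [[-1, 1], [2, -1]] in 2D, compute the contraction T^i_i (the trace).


The contraction (trace) of a rank-2 tensor is the sum of its diagonal elements.
Diagonal entries: A[1,1] = -1, A[2,2] = -1
Tr(A) = -1 + -1 = -2

-2


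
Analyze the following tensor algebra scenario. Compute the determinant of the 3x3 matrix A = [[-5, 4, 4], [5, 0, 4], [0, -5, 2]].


Expanding along the first row, det(A) = a11*M_11 - a12*M_12 + a13*M_13, where M_1j is the (1,j) minor.
Minor M_11 = 0*2 - 4*-5 = 20
Minor M_12 = 5*2 - 4*0 = 10
Minor M_13 = 5*-5 - 0*0 = -25
det = -5*(20) - 4*(10) + 4*(-25)
    = -100 - 40 + -100
    = -240

-240


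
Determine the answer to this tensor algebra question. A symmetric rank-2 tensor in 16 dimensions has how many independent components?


A symmetric rank-2 tensor in d dimensions has d(d+1)/2 independent components.
d = 16
d(d+1)/2 = 16 * 17 / 2 = 272 / 2 = 136

136


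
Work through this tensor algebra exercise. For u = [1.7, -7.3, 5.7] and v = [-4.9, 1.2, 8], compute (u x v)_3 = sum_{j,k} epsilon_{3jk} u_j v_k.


(u x v)_3 = sum_{j,k} epsilon_{3jk} u_j v_k. Only permutations of (1,2,3) contribute; the two non-zero terms are:
eps_{312} u_1 v_2 = 1 * 1.7 * 1.2 = 2.04
eps_{321} u_2 v_1 = -1 * -7.3 * -4.9 = -35.77
(u x v)_3 = -33.73

-33.73


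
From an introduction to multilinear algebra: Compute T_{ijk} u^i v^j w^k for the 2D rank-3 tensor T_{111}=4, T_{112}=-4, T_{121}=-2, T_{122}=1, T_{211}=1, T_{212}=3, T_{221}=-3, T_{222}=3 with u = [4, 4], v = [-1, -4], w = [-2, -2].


S = sum over i,j,k of T_{ijk} u_i v_j w_k. Expanding all 8 terms:
T_{111}*u_1*v_1*w_1 = 4*4*-1*-2 = 32  (running total: 32)
T_{112}*u_1*v_1*w_2 = -4*4*-1*-2 = -32  (running total: 0)
T_{121}*u_1*v_2*w_1 = -2*4*-4*-2 = -64  (running total: -64)
T_{122}*u_1*v_2*w_2 = 1*4*-4*-2 = 32  (running total: -32)
T_{211}*u_2*v_1*w_1 = 1*4*-1*-2 = 8  (running total: -24)
T_{212}*u_2*v_1*w_2 = 3*4*-1*-2 = 24  (running total: 0)
T_{221}*u_2*v_2*w_1 = -3*4*-4*-2 = -96  (running total: -96)
T_{222}*u_2*v_2*w_2 = 3*4*-4*-2 = 96  (running total: 0)
S = 0

0


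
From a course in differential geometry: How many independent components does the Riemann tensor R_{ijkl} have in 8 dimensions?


The Riemann tensor in d dimensions has d^2(d^2 - 1)/12 independent components.
d = 8, so d^2 = 64
d^2 - 1 = 63
d^2(d^2 - 1) = 64 * 63 = 4032
Divide by 12: 4032 / 12 = 336

336


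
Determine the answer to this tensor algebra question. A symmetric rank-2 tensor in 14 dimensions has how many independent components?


A symmetric rank-2 tensor in d dimensions has d(d+1)/2 independent components.
d = 14
d(d+1)/2 = 14 * 15 / 2 = 210 / 2 = 105

105


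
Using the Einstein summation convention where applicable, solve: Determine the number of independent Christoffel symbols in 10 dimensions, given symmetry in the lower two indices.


Christoffel symbols Gamma^k_{ij} are symmetric in i,j, so there are d * d(d+1)/2 independent symbols.
d = 10
d(d+1)/2 = 10 * 11 / 2 = 55
Total = 10 * 55 = 550

550


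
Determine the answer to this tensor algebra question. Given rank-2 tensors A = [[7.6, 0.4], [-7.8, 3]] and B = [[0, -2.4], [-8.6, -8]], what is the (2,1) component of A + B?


Tensor addition is component-wise: (A + B)_{ij} = A_{ij} + B_{ij}.
A_{21} = -7.8
B_{21} = -8.6
(A + B)_{21} = -7.8 + -8.6 = -16.4

-16.4


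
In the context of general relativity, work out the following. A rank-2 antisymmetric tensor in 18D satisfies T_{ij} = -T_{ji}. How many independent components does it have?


An antisymmetric rank-2 tensor satisfies A_{ij} = -A_{ji}, so diagonal entries are zero.
The independent components are the upper-triangular entries: C(n, 2) = n(n-1)/2.
n = 18
C(18, 2) = 18 * 17 / 2 = 306 / 2 = 153

153


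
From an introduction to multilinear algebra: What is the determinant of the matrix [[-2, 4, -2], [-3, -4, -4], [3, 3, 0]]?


Expanding along the first row, det(A) = a11*M_11 - a12*M_12 + a13*M_13, where M_1j is the (1,j) minor.
Minor M_11 = -4*0 - -4*3 = 12
Minor M_12 = -3*0 - -4*3 = 12
Minor M_13 = -3*3 - -4*3 = 3
det = -2*(12) - 4*(12) + -2*(3)
    = -24 - 48 + -6
    = -78

-78


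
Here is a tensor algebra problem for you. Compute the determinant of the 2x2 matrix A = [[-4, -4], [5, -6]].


For a 2x2 matrix [[a, b], [c, d]], det = a*d - b*c.
a = -4, b = -4, c = 5, d = -6
a*d = -4 * -6 = 24
b*c = -4 * 5 = -20
det = 24 - -20 = 44

44


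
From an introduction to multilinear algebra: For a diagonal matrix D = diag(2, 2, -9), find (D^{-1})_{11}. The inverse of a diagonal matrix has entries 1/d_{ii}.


For a diagonal matrix, the inverse has entries (D^{-1})_{ii} = 1/d_{ii}.
The diagonal entries are: d_{11} = 2, d_{22} = 2, d_{33} = -9
We need (D^{-1})_{11} = 1/d_{11} = 1/2 = 1/2

1/2


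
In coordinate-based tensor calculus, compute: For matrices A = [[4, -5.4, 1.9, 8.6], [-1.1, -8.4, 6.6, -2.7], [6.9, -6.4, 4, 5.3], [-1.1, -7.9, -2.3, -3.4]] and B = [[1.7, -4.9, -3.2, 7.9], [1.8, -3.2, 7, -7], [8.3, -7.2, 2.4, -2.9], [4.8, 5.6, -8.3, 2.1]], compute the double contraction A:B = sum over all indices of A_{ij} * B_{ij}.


A:B = sum over all i,j of A_{ij} * B_{ij}.
Row 1: 4*1.7=6.8, -5.4*-4.9=26.46, 1.9*-3.2=-6.08, 8.6*7.9=67.94 => row sum = 95.12
Row 2: -1.1*1.8=-1.98, -8.4*-3.2=26.88, 6.6*7=46.2, -2.7*-7=18.9 => row sum = 90
Row 3: 6.9*8.3=57.27, -6.4*-7.2=46.08, 4*2.4=9.6, 5.3*-2.9=-15.37 => row sum = 97.58
Row 4: -1.1*4.8=-5.28, -7.9*5.6=-44.24, -2.3*-8.3=19.09, -3.4*2.1=-7.14 => row sum = -37.57
Total = 95.12 + 90 + 97.58 + -37.57 = 245.13

245.13
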